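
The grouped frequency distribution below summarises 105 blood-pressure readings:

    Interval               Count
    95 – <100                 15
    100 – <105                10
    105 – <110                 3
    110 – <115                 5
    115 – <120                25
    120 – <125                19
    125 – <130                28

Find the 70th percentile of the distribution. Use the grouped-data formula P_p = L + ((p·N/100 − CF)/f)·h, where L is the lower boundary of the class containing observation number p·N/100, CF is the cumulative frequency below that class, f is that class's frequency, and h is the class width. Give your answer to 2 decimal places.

N = 105; target position k = 70/100 · 105 = 73.5.
Cumulative frequencies: 15, 25, 28, 33, 58, 77, 105.
Observation 73.5 falls in the class 120 – <125.
L = 120, CF = 58, f = 19, h = 5.
P70 = 120 + ((73.5 − 58)/19)·5 = 120 + 4.07895 = 124.079.

124.08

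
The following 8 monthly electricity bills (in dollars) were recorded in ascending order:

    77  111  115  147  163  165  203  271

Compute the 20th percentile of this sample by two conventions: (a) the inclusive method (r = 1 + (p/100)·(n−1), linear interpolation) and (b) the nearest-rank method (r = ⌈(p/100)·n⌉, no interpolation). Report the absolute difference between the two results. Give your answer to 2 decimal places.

1.60

n = 8.
(a) r = 2.4; between ranks 2 (111) and 3 (115): 112.6.
(b) the nearest-rank method: rank 2 → 111.
|112.6 − 111| = 1.6.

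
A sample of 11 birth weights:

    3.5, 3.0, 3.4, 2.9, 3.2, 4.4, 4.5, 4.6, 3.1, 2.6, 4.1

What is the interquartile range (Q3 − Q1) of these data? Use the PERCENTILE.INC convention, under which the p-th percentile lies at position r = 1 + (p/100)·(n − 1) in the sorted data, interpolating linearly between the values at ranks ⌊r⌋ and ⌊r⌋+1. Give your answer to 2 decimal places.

Sorted: 2.6, 2.9, 3.0, 3.1, 3.2, 3.4, 3.5, 4.1, 4.4, 4.5, 4.6.
n = 11.
P25: r = 3.5; ranks 3–4 are 3.0, 3.1; interpolating gives 3.05.
P75: r = 8.5; ranks 8–9 are 4.1, 4.4; interpolating gives 4.25.
Difference: 4.25 − 3.05 = 1.2.

1.20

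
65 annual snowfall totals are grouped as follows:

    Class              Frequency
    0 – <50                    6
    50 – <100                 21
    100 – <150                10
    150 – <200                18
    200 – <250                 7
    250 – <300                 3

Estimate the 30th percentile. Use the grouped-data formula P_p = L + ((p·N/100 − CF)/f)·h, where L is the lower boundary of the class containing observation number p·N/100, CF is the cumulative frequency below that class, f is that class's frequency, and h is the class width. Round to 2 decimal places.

82.14

N = 65; target position k = 30/100 · 65 = 19.5.
Cumulative frequencies: 6, 27, 37, 55, 62, 65.
Observation 19.5 falls in the class 50 – <100.
L = 50, CF = 6, f = 21, h = 50.
P30 = 50 + ((19.5 − 6)/21)·50 = 50 + 32.1429 = 82.1429.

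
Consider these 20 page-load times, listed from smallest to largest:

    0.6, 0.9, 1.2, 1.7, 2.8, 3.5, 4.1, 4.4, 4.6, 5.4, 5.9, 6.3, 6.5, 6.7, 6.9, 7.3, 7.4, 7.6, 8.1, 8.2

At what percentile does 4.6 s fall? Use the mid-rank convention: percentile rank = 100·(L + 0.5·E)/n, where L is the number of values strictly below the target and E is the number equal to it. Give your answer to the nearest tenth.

Count below 4.6: L = 8; count equal: E = 1; n = 20.
Percentile rank = 100·(8 + 0.5·1)/20 = 100·8.5/20 = 42.5.

42.5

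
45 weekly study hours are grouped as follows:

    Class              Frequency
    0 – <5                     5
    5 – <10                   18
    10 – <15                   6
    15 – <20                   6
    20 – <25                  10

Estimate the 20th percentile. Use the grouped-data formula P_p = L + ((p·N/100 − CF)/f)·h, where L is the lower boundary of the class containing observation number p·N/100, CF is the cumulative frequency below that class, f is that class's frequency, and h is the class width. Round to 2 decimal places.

N = 45; target position k = 20/100 · 45 = 9.
Cumulative frequencies: 5, 23, 29, 35, 45.
Observation 9 falls in the class 5 – <10.
L = 5, CF = 5, f = 18, h = 5.
P20 = 5 + ((9 − 5)/18)·5 = 5 + 1.11111 = 6.11111.

6.11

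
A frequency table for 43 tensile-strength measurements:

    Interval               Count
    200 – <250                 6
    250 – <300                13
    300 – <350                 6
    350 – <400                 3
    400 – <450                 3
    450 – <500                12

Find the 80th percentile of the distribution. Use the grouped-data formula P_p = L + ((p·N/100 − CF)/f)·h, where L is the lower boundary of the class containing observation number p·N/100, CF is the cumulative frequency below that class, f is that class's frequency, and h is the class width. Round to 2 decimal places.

N = 43; target position k = 80/100 · 43 = 34.4.
Cumulative frequencies: 6, 19, 25, 28, 31, 43.
Observation 34.4 falls in the class 450 – <500.
L = 450, CF = 31, f = 12, h = 50.
P80 = 450 + ((34.4 − 31)/12)·50 = 450 + 14.1667 = 464.167.

464.17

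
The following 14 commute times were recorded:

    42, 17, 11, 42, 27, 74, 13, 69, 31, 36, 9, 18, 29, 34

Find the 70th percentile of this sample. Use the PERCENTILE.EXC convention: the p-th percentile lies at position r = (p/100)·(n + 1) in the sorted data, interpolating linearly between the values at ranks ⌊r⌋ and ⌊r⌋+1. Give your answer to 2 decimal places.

Sorted: 9, 11, 13, 17, 18, 27, 29, 31, 34, 36, 42, 42, 69, 74.
n = 14.
r = (70/100)·(14 + 1) = 10.5.
Rank 10 is 36 and rank 11 is 42.
Interpolate: 36 + 0.5·(42 − 36) = 36 + 0.5·6 = 39.

39.00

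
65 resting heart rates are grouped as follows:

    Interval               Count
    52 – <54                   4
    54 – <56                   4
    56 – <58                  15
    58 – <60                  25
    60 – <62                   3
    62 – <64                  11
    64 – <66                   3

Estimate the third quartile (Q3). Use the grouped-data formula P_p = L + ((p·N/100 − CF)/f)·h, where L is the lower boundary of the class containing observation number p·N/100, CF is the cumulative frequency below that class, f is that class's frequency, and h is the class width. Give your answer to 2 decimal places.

60.50

N = 65; target position k = 75/100 · 65 = 48.75.
Cumulative frequencies: 4, 8, 23, 48, 51, 62, 65.
Observation 48.75 falls in the class 60 – <62.
L = 60, CF = 48, f = 3, h = 2.
P75 = 60 + ((48.75 − 48)/3)·2 = 60 + 0.5 = 60.5.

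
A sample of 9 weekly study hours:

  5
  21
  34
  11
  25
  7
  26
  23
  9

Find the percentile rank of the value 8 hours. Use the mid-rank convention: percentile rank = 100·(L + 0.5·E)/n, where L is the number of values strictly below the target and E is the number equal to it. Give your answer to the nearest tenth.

Sorted: 5, 7, 9, 11, 21, 23, 25, 26, 34.
Count below 8: L = 2; count equal: E = 0; n = 9.
Percentile rank = 100·(2 + 0.5·0)/9 = 100·2/9 = 22.22.

22.2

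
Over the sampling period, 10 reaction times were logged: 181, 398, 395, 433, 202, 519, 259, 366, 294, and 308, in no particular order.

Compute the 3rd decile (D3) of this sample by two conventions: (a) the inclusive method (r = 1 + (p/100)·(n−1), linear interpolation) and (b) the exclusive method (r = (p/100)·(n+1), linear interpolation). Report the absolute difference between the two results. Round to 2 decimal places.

14.00

Sorted: 181, 202, 259, 294, 308, 366, 395, 398, 433, 519.
n = 10.
(a) r = 3.7; between ranks 3 (259) and 4 (294): 283.5.
(b) r = 3.3; between ranks 3 (259) and 4 (294): 269.5.
|283.5 − 269.5| = 14.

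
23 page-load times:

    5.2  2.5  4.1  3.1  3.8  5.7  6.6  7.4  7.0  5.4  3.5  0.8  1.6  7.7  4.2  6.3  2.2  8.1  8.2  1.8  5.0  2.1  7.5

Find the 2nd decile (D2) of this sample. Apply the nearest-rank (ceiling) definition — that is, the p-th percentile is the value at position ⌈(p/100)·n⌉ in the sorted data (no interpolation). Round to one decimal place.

2.2

Sorted: 0.8, 1.6, 1.8, 2.1, 2.2, 2.5, 3.1, 3.5, 3.8, 4.1, 4.2, 5.0, 5.2, 5.4, 5.7, 6.3, 6.6, 7.0, 7.4, 7.5, 7.7, 8.1, 8.2.
n = 23.
Position = ⌈20/100 · 23⌉ = ⌈4.6⌉ = 5.
The value at rank 5 is 2.2.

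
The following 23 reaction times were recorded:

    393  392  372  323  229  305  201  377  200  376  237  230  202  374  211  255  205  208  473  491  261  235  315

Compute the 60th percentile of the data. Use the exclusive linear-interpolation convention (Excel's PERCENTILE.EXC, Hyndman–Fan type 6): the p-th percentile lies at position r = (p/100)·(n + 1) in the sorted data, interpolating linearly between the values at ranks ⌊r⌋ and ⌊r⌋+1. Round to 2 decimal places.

Sorted: 200, 201, 202, 205, 208, 211, 229, 230, 235, 237, 255, 261, 305, 315, 323, 372, 374, 376, 377, 392, 393, 473, 491.
n = 23.
r = (60/100)·(23 + 1) = 14.4.
Rank 14 is 315 and rank 15 is 323.
Interpolate: 315 + 0.4·(323 − 315) = 315 + 0.4·8 = 318.2.

318.20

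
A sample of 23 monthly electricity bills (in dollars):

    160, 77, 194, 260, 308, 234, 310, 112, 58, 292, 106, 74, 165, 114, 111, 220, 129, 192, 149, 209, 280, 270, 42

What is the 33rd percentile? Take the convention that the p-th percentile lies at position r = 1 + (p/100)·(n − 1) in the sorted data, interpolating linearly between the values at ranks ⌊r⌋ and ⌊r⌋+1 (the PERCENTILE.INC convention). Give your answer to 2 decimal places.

Sorted: 42, 58, 74, 77, 106, 111, 112, 114, 129, 149, 160, 165, 192, 194, 209, 220, 234, 260, 270, 280, 292, 308, 310.
n = 23.
r = 1 + (33/100)·(23 − 1) = 1 + 7.26 = 8.26.
Rank 8 is 114 and rank 9 is 129.
Interpolate: 114 + 0.26·(129 − 114) = 114 + 0.26·15 = 117.9.

117.90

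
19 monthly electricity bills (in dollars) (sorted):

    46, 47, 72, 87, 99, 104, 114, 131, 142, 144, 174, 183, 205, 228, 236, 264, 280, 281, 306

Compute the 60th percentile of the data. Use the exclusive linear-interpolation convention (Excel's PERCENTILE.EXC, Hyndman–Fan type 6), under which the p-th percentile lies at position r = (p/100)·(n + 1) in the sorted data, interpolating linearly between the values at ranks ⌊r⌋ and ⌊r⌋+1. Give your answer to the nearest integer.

183

n = 19.
r = (60/100)·(19 + 1) = 12.
r is an integer, so P60 is the value at rank 12: 183.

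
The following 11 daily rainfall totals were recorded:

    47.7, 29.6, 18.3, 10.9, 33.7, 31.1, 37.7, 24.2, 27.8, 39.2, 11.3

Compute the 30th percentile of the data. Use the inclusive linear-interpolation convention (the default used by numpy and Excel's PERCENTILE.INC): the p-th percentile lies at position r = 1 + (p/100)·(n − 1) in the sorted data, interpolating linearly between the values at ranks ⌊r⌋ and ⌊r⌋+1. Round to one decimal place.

Sorted: 10.9, 11.3, 18.3, 24.2, 27.8, 29.6, 31.1, 33.7, 37.7, 39.2, 47.7.
n = 11.
r = 1 + (30/100)·(11 − 1) = 1 + 3 = 4.
r is an integer, so P30 is the value at rank 4: 24.2.

24.2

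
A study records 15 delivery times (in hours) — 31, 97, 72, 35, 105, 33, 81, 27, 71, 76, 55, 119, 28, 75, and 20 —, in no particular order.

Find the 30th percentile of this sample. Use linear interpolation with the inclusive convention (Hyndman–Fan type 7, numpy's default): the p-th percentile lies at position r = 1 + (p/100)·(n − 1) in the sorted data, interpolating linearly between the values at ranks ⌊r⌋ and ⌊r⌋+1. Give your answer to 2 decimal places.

Sorted: 20, 27, 28, 31, 33, 35, 55, 71, 72, 75, 76, 81, 97, 105, 119.
n = 15.
r = 1 + (30/100)·(15 − 1) = 1 + 4.2 = 5.2.
Rank 5 is 33 and rank 6 is 35.
Interpolate: 33 + 0.2·(35 − 33) = 33 + 0.2·2 = 33.4.

33.40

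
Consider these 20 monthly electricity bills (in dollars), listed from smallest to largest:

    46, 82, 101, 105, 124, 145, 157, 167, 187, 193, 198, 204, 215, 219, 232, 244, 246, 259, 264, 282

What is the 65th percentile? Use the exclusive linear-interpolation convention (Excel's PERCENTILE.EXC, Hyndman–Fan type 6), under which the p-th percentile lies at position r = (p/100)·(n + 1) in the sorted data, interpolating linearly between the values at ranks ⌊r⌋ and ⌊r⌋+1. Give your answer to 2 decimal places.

n = 20.
r = (65/100)·(20 + 1) = 13.65.
Rank 13 is 215 and rank 14 is 219.
Interpolate: 215 + 0.65·(219 − 215) = 215 + 0.65·4 = 217.6.

217.60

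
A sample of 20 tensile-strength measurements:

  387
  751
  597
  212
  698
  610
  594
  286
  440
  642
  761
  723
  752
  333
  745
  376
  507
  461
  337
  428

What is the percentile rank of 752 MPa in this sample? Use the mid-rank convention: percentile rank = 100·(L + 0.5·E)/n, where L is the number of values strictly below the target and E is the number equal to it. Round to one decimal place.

92.5

Sorted: 212, 286, 333, 337, 376, 387, 428, 440, 461, 507, 594, 597, 610, 642, 698, 723, 745, 751, 752, 761.
Count below 752: L = 18; count equal: E = 1; n = 20.
Percentile rank = 100·(18 + 0.5·1)/20 = 100·18.5/20 = 92.5.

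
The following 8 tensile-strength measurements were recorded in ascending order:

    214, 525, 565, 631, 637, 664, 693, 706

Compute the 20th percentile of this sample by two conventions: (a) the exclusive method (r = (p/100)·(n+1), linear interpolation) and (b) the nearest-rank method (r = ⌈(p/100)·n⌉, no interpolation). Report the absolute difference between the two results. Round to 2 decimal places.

n = 8.
(a) r = 1.8; between ranks 1 (214) and 2 (525): 462.8.
(b) the nearest-rank method: rank 2 → 525.
|462.8 − 525| = 62.2.

62.20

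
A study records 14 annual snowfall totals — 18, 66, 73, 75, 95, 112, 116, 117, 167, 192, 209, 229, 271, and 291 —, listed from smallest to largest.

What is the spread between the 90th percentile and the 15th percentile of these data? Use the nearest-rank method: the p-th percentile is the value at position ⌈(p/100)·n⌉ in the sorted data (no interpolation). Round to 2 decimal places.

n = 14.
P15: rank ⌈15/100·14⌉ = 3 → 73.
P90: rank ⌈90/100·14⌉ = 13 → 271.
Difference: 271 − 73 = 198.

198.00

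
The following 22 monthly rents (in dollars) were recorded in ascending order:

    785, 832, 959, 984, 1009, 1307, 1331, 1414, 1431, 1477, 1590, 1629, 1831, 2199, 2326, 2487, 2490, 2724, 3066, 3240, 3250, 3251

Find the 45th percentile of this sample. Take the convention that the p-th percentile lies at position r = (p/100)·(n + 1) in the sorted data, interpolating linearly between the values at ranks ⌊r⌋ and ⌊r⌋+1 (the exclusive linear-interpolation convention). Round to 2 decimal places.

1516.55

n = 22.
r = (45/100)·(22 + 1) = 10.35.
Rank 10 is 1477 and rank 11 is 1590.
Interpolate: 1477 + 0.35·(1590 − 1477) = 1477 + 0.35·113 = 1516.55.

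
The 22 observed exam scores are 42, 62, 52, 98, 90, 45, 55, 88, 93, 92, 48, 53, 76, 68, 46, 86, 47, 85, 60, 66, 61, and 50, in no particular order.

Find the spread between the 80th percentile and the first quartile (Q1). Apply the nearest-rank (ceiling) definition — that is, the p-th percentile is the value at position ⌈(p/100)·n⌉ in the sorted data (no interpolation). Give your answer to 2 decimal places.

Sorted: 42, 45, 46, 47, 48, 50, 52, 53, 55, 60, 61, 62, 66, 68, 76, 85, 86, 88, 90, 92, 93, 98.
n = 22.
P25: rank ⌈25/100·22⌉ = 6 → 50.
P80: rank ⌈80/100·22⌉ = 18 → 88.
Difference: 88 − 50 = 38.

38.00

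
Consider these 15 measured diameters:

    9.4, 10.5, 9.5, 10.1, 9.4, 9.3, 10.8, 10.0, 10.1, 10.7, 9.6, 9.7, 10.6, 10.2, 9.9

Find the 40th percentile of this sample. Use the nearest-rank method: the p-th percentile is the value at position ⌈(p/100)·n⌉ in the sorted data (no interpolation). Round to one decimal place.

Sorted: 9.3, 9.4, 9.4, 9.5, 9.6, 9.7, 9.9, 10.0, 10.1, 10.1, 10.2, 10.5, 10.6, 10.7, 10.8.
n = 15.
Position = ⌈40/100 · 15⌉ = ⌈6⌉ = 6.
The value at rank 6 is 9.7.

9.7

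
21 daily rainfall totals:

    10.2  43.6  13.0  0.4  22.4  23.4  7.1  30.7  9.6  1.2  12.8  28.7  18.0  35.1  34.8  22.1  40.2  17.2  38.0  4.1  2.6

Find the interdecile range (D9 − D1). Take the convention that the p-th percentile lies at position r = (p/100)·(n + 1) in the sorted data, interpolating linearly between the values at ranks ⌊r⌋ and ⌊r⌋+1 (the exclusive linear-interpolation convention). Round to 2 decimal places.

38.28

Sorted: 0.4, 1.2, 2.6, 4.1, 7.1, 9.6, 10.2, 12.8, 13.0, 17.2, 18.0, 22.1, 22.4, 23.4, 28.7, 30.7, 34.8, 35.1, 38.0, 40.2, 43.6.
n = 21.
P10: r = 2.2; ranks 2–3 are 1.2, 2.6; interpolating gives 1.48.
P90: r = 19.8; ranks 19–20 are 38.0, 40.2; interpolating gives 39.76.
Difference: 39.76 − 1.48 = 38.28.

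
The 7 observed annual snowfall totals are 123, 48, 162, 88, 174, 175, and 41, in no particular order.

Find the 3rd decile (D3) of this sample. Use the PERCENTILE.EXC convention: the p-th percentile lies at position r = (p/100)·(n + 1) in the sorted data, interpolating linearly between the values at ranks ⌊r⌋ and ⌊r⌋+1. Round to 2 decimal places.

Sorted: 41, 48, 88, 123, 162, 174, 175.
n = 7.
r = (30/100)·(7 + 1) = 2.4.
Rank 2 is 48 and rank 3 is 88.
Interpolate: 48 + 0.4·(88 − 48) = 48 + 0.4·40 = 64.

64.00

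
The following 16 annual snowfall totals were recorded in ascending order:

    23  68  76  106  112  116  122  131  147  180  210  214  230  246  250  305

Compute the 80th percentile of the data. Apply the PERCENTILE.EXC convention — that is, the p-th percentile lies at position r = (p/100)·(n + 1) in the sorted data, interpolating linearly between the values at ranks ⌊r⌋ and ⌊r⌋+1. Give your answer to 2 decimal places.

n = 16.
r = (80/100)·(16 + 1) = 13.6.
Rank 13 is 230 and rank 14 is 246.
Interpolate: 230 + 0.6·(246 − 230) = 230 + 0.6·16 = 239.6.

239.60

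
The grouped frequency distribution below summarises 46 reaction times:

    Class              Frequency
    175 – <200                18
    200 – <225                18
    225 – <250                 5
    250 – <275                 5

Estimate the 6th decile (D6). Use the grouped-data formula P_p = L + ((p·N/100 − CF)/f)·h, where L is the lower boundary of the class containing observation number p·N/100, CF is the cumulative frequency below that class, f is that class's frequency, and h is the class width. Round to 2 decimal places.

N = 46; target position k = 60/100 · 46 = 27.6.
Cumulative frequencies: 18, 36, 41, 46.
Observation 27.6 falls in the class 200 – <225.
L = 200, CF = 18, f = 18, h = 25.
P60 = 200 + ((27.6 − 18)/18)·25 = 200 + 13.3333 = 213.333.

213.33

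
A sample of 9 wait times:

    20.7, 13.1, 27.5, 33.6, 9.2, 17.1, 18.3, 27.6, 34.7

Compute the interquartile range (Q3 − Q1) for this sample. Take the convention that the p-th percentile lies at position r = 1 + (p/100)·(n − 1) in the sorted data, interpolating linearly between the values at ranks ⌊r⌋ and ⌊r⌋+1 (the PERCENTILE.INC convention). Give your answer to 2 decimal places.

10.50

Sorted: 9.2, 13.1, 17.1, 18.3, 20.7, 27.5, 27.6, 33.6, 34.7.
n = 9.
P25: r = 3 (integer) → 17.1.
P75: r = 7 (integer) → 27.6.
Difference: 27.6 − 17.1 = 10.5.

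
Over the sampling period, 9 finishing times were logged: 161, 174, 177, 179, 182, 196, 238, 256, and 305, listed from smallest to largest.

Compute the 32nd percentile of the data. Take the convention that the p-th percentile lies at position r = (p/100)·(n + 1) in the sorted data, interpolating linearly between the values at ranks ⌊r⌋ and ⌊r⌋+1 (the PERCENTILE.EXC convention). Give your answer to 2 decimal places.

n = 9.
r = (32/100)·(9 + 1) = 3.2.
Rank 3 is 177 and rank 4 is 179.
Interpolate: 177 + 0.2·(179 − 177) = 177 + 0.2·2 = 177.4.

177.40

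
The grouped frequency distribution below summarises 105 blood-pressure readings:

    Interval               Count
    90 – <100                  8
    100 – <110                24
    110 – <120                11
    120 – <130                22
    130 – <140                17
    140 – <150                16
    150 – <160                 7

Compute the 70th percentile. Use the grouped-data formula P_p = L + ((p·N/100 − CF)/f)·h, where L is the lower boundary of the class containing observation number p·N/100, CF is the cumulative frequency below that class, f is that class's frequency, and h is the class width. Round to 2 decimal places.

N = 105; target position k = 70/100 · 105 = 73.5.
Cumulative frequencies: 8, 32, 43, 65, 82, 98, 105.
Observation 73.5 falls in the class 130 – <140.
L = 130, CF = 65, f = 17, h = 10.
P70 = 130 + ((73.5 − 65)/17)·10 = 130 + 5 = 135.

135.00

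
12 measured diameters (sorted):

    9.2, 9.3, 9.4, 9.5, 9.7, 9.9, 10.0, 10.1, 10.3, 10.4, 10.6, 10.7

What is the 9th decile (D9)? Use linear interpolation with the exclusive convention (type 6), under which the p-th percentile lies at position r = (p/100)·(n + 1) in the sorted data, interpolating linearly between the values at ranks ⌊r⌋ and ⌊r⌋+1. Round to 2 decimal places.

n = 12.
r = (90/100)·(12 + 1) = 11.7.
Rank 11 is 10.6 and rank 12 is 10.7.
Interpolate: 10.6 + 0.7·(10.7 − 10.6) = 10.6 + 0.7·0.1 = 10.67.

10.67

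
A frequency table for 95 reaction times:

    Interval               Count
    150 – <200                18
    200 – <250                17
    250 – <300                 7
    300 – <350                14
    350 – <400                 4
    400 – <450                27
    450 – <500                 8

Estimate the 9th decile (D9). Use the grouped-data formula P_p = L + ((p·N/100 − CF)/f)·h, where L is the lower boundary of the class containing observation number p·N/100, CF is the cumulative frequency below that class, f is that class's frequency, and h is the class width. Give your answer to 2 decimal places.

447.22

N = 95; target position k = 90/100 · 95 = 85.5.
Cumulative frequencies: 18, 35, 42, 56, 60, 87, 95.
Observation 85.5 falls in the class 400 – <450.
L = 400, CF = 60, f = 27, h = 50.
P90 = 400 + ((85.5 − 60)/27)·50 = 400 + 47.2222 = 447.222.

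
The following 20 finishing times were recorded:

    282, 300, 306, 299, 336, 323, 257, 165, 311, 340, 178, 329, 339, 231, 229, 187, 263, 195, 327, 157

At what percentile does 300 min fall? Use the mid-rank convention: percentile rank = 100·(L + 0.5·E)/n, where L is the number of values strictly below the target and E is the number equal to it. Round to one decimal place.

57.5

Sorted: 157, 165, 178, 187, 195, 229, 231, 257, 263, 282, 299, 300, 306, 311, 323, 327, 329, 336, 339, 340.
Count below 300: L = 11; count equal: E = 1; n = 20.
Percentile rank = 100·(11 + 0.5·1)/20 = 100·11.5/20 = 57.5.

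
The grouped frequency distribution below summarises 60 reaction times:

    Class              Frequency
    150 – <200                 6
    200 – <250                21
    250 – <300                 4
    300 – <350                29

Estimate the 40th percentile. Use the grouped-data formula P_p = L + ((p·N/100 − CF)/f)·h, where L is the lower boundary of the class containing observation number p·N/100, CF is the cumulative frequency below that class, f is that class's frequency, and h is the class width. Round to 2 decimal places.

242.86

N = 60; target position k = 40/100 · 60 = 24.
Cumulative frequencies: 6, 27, 31, 60.
Observation 24 falls in the class 200 – <250.
L = 200, CF = 6, f = 21, h = 50.
P40 = 200 + ((24 − 6)/21)·50 = 200 + 42.8571 = 242.857.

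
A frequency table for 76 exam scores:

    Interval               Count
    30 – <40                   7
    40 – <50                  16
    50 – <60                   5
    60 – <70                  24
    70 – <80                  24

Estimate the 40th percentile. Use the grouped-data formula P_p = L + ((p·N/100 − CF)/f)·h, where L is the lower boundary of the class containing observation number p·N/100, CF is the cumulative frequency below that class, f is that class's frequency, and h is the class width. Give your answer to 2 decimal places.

N = 76; target position k = 40/100 · 76 = 30.4.
Cumulative frequencies: 7, 23, 28, 52, 76.
Observation 30.4 falls in the class 60 – <70.
L = 60, CF = 28, f = 24, h = 10.
P40 = 60 + ((30.4 − 28)/24)·10 = 60 + 1 = 61.

61.00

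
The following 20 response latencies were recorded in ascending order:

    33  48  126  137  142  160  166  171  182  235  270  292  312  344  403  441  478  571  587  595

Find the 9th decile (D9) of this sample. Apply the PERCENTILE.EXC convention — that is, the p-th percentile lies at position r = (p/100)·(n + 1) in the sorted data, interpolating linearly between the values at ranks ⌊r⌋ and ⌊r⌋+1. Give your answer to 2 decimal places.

n = 20.
r = (90/100)·(20 + 1) = 18.9.
Rank 18 is 571 and rank 19 is 587.
Interpolate: 571 + 0.9·(587 − 571) = 571 + 0.9·16 = 585.4.

585.40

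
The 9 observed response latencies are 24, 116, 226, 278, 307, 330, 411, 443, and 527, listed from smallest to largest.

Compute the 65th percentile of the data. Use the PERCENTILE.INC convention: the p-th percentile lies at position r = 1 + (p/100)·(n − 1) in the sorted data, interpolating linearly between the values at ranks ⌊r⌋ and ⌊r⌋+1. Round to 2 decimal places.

n = 9.
r = 1 + (65/100)·(9 − 1) = 1 + 5.2 = 6.2.
Rank 6 is 330 and rank 7 is 411.
Interpolate: 330 + 0.2·(411 − 330) = 330 + 0.2·81 = 346.2.

346.20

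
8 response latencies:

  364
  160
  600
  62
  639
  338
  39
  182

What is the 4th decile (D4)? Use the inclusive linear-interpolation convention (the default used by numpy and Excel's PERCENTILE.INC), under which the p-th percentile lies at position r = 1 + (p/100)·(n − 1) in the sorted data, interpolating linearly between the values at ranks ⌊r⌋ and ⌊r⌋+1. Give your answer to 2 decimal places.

Sorted: 39, 62, 160, 182, 338, 364, 600, 639.
n = 8.
r = 1 + (40/100)·(8 − 1) = 1 + 2.8 = 3.8.
Rank 3 is 160 and rank 4 is 182.
Interpolate: 160 + 0.8·(182 − 160) = 160 + 0.8·22 = 177.6.

177.60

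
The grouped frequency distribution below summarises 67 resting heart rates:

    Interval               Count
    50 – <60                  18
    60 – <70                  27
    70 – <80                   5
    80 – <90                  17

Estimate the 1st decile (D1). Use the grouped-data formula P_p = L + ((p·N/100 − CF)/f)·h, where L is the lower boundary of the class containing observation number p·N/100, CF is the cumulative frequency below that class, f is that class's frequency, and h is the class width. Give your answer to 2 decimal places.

53.72

N = 67; target position k = 10/100 · 67 = 6.7.
Cumulative frequencies: 18, 45, 50, 67.
Observation 6.7 falls in the class 50 – <60.
L = 50, CF = 0, f = 18, h = 10.
P10 = 50 + ((6.7 − 0)/18)·10 = 50 + 3.72222 = 53.7222.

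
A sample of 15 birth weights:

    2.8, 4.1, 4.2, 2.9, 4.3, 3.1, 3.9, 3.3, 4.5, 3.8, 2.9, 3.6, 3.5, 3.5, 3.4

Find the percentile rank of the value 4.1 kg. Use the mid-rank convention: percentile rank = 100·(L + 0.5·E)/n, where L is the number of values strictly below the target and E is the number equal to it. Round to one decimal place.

76.7

Sorted: 2.8, 2.9, 2.9, 3.1, 3.3, 3.4, 3.5, 3.5, 3.6, 3.8, 3.9, 4.1, 4.2, 4.3, 4.5.
Count below 4.1: L = 11; count equal: E = 1; n = 15.
Percentile rank = 100·(11 + 0.5·1)/15 = 100·11.5/15 = 76.67.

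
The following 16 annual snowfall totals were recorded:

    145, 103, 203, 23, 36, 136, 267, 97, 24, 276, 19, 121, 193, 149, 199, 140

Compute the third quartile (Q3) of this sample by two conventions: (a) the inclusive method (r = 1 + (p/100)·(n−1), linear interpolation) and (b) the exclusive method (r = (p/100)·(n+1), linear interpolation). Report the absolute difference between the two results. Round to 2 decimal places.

Sorted: 19, 23, 24, 36, 97, 103, 121, 136, 140, 145, 149, 193, 199, 203, 267, 276.
n = 16.
(a) r = 12.25; between ranks 12 (193) and 13 (199): 194.5.
(b) r = 12.75; between ranks 12 (193) and 13 (199): 197.5.
|194.5 − 197.5| = 3.

3.00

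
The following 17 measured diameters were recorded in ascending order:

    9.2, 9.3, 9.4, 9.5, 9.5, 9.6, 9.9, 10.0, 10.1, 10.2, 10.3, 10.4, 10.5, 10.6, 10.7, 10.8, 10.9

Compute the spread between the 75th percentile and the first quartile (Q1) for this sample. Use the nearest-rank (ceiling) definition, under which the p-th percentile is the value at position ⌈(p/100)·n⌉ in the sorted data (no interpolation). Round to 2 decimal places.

1.00

n = 17.
P25: rank ⌈25/100·17⌉ = 5 → 9.5.
P75: rank ⌈75/100·17⌉ = 13 → 10.5.
Difference: 10.5 − 9.5 = 1.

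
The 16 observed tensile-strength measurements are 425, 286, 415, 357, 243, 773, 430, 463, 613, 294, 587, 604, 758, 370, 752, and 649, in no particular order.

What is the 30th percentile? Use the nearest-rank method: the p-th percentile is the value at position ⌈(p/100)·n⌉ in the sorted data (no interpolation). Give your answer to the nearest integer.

370

Sorted: 243, 286, 294, 357, 370, 415, 425, 430, 463, 587, 604, 613, 649, 752, 758, 773.
n = 16.
Position = ⌈30/100 · 16⌉ = ⌈4.8⌉ = 5.
The value at rank 5 is 370.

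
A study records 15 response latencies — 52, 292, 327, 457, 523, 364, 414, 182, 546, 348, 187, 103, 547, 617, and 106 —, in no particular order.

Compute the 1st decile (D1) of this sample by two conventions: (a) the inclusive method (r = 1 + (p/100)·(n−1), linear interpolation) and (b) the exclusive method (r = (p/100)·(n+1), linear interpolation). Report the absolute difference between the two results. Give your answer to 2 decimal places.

Sorted: 52, 103, 106, 182, 187, 292, 327, 348, 364, 414, 457, 523, 546, 547, 617.
n = 15.
(a) r = 2.4; between ranks 2 (103) and 3 (106): 104.2.
(b) r = 1.6; between ranks 1 (52) and 2 (103): 82.6.
|104.2 − 82.6| = 21.6.

21.60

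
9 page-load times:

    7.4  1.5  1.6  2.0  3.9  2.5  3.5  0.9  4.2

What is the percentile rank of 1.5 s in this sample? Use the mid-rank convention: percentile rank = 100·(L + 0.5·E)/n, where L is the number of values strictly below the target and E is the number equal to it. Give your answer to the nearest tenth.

16.7

Sorted: 0.9, 1.5, 1.6, 2.0, 2.5, 3.5, 3.9, 4.2, 7.4.
Count below 1.5: L = 1; count equal: E = 1; n = 9.
Percentile rank = 100·(1 + 0.5·1)/9 = 100·1.5/9 = 16.67.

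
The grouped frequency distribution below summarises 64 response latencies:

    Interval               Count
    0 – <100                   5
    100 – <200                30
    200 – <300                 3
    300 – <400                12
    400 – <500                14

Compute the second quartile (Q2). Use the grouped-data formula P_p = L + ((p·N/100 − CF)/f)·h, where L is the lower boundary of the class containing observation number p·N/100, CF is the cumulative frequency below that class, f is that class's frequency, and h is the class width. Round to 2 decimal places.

190.00

N = 64; target position k = 50/100 · 64 = 32.
Cumulative frequencies: 5, 35, 38, 50, 64.
Observation 32 falls in the class 100 – <200.
L = 100, CF = 5, f = 30, h = 100.
P50 = 100 + ((32 − 5)/30)·100 = 100 + 90 = 190.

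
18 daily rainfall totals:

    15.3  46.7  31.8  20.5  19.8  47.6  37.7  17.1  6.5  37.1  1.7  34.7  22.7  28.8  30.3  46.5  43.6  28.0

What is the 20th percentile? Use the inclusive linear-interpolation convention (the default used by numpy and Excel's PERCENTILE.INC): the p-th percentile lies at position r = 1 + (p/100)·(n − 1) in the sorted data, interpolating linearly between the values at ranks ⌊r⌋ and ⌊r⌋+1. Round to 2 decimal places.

Sorted: 1.7, 6.5, 15.3, 17.1, 19.8, 20.5, 22.7, 28.0, 28.8, 30.3, 31.8, 34.7, 37.1, 37.7, 43.6, 46.5, 46.7, 47.6.
n = 18.
r = 1 + (20/100)·(18 − 1) = 1 + 3.4 = 4.4.
Rank 4 is 17.1 and rank 5 is 19.8.
Interpolate: 17.1 + 0.4·(19.8 − 17.1) = 17.1 + 0.4·2.7 = 18.18.

18.18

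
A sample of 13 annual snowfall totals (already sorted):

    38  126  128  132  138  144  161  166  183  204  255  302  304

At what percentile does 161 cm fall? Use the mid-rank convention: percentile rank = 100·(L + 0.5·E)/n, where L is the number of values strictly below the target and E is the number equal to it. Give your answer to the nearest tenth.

Count below 161: L = 6; count equal: E = 1; n = 13.
Percentile rank = 100·(6 + 0.5·1)/13 = 100·6.5/13 = 50.

50.0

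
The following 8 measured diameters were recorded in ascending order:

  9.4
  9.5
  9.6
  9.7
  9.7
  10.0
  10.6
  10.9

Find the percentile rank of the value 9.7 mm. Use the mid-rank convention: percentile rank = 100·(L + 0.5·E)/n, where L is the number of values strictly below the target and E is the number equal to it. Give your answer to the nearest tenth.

50.0

Count below 9.7: L = 3; count equal: E = 2; n = 8.
Percentile rank = 100·(3 + 0.5·2)/8 = 100·4/8 = 50.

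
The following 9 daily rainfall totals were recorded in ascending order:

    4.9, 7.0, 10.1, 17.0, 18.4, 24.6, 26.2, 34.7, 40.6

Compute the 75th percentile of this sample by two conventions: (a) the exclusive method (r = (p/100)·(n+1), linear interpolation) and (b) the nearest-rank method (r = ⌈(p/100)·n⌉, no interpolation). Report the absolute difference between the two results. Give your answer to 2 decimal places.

n = 9.
(a) r = 7.5; between ranks 7 (26.2) and 8 (34.7): 30.45.
(b) the nearest-rank method: rank 7 → 26.2.
|30.45 − 26.2| = 4.25.

4.25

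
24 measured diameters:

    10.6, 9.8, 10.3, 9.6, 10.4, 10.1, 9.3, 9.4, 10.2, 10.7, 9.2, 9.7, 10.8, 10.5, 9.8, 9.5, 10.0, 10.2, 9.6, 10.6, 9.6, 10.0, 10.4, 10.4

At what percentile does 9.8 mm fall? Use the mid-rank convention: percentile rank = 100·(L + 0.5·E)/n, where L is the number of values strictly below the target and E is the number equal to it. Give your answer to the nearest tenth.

Sorted: 9.2, 9.3, 9.4, 9.5, 9.6, 9.6, 9.6, 9.7, 9.8, 9.8, 10.0, 10.0, 10.1, 10.2, 10.2, 10.3, 10.4, 10.4, 10.4, 10.5, 10.6, 10.6, 10.7, 10.8.
Count below 9.8: L = 8; count equal: E = 2; n = 24.
Percentile rank = 100·(8 + 0.5·2)/24 = 100·9/24 = 37.5.

37.5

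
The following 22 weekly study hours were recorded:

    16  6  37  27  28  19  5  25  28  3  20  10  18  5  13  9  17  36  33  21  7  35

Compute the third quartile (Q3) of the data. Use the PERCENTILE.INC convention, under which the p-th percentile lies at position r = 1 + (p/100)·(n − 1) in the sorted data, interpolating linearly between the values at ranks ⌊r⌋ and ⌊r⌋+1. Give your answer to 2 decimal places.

Sorted: 3, 5, 5, 6, 7, 9, 10, 13, 16, 17, 18, 19, 20, 21, 25, 27, 28, 28, 33, 35, 36, 37.
n = 22.
r = 1 + (75/100)·(22 − 1) = 1 + 15.75 = 16.75.
Rank 16 is 27 and rank 17 is 28.
Interpolate: 27 + 0.75·(28 − 27) = 27 + 0.75·1 = 27.75.

27.75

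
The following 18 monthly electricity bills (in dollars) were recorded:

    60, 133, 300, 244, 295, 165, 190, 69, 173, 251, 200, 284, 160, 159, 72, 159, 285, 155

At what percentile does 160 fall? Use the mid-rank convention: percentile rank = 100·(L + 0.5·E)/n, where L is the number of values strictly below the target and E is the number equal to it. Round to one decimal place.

Sorted: 60, 69, 72, 133, 155, 159, 159, 160, 165, 173, 190, 200, 244, 251, 284, 285, 295, 300.
Count below 160: L = 7; count equal: E = 1; n = 18.
Percentile rank = 100·(7 + 0.5·1)/18 = 100·7.5/18 = 41.67.

41.7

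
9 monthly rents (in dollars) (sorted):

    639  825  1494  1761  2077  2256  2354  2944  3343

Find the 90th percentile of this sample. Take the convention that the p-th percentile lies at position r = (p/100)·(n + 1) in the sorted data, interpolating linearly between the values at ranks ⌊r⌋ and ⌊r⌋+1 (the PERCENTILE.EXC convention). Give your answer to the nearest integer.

n = 9.
r = (90/100)·(9 + 1) = 9.
r is an integer, so P90 is the value at rank 9: 3343.

3343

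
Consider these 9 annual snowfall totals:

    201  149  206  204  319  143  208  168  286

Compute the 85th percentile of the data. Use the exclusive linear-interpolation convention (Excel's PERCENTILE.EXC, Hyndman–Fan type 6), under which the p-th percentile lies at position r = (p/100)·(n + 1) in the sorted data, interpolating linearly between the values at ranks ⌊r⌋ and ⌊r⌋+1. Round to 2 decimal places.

302.50

Sorted: 143, 149, 168, 201, 204, 206, 208, 286, 319.
n = 9.
r = (85/100)·(9 + 1) = 8.5.
Rank 8 is 286 and rank 9 is 319.
Interpolate: 286 + 0.5·(319 − 286) = 286 + 0.5·33 = 302.5.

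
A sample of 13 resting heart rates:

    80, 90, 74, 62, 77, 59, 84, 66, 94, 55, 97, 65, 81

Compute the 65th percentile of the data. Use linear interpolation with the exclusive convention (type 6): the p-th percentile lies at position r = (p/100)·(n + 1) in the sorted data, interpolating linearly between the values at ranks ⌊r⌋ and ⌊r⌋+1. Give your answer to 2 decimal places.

81.30

Sorted: 55, 59, 62, 65, 66, 74, 77, 80, 81, 84, 90, 94, 97.
n = 13.
r = (65/100)·(13 + 1) = 9.1.
Rank 9 is 81 and rank 10 is 84.
Interpolate: 81 + 0.1·(84 − 81) = 81 + 0.1·3 = 81.3.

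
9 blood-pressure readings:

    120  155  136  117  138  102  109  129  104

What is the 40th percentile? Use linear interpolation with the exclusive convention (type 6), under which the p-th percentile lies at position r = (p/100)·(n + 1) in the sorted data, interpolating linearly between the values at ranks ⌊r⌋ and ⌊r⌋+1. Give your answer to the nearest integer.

Sorted: 102, 104, 109, 117, 120, 129, 136, 138, 155.
n = 9.
r = (40/100)·(9 + 1) = 4.
r is an integer, so P40 is the value at rank 4: 117.

117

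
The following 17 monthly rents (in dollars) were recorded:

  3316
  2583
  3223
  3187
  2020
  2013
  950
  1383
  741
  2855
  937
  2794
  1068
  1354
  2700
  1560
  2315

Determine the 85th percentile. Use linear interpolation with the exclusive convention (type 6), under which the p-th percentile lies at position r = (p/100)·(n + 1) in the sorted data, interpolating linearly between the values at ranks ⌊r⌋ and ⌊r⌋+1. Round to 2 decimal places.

Sorted: 741, 937, 950, 1068, 1354, 1383, 1560, 2013, 2020, 2315, 2583, 2700, 2794, 2855, 3187, 3223, 3316.
n = 17.
r = (85/100)·(17 + 1) = 15.3.
Rank 15 is 3187 and rank 16 is 3223.
Interpolate: 3187 + 0.3·(3223 − 3187) = 3187 + 0.3·36 = 3197.8.

3197.80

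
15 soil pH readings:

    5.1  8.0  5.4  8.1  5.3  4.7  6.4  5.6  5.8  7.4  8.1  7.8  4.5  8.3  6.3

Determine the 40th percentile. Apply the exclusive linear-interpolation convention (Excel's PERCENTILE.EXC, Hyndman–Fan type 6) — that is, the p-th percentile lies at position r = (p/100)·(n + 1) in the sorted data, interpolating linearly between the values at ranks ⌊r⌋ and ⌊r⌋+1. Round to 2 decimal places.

Sorted: 4.5, 4.7, 5.1, 5.3, 5.4, 5.6, 5.8, 6.3, 6.4, 7.4, 7.8, 8.0, 8.1, 8.1, 8.3.
n = 15.
r = (40/100)·(15 + 1) = 6.4.
Rank 6 is 5.6 and rank 7 is 5.8.
Interpolate: 5.6 + 0.4·(5.8 − 5.6) = 5.6 + 0.4·0.2 = 5.68.

5.68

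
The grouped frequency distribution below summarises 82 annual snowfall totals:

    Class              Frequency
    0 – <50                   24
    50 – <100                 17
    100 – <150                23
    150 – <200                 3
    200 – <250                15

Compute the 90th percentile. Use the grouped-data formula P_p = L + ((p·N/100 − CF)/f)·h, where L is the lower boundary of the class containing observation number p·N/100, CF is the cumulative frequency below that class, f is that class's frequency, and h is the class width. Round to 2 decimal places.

N = 82; target position k = 90/100 · 82 = 73.8.
Cumulative frequencies: 24, 41, 64, 67, 82.
Observation 73.8 falls in the class 200 – <250.
L = 200, CF = 67, f = 15, h = 50.
P90 = 200 + ((73.8 − 67)/15)·50 = 200 + 22.6667 = 222.667.

222.67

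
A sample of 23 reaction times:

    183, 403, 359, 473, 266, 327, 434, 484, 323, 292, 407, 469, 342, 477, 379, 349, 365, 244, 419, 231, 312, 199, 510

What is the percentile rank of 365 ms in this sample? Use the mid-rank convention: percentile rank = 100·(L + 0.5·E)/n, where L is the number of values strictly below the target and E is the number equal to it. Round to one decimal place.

54.3

Sorted: 183, 199, 231, 244, 266, 292, 312, 323, 327, 342, 349, 359, 365, 379, 403, 407, 419, 434, 469, 473, 477, 484, 510.
Count below 365: L = 12; count equal: E = 1; n = 23.
Percentile rank = 100·(12 + 0.5·1)/23 = 100·12.5/23 = 54.35.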